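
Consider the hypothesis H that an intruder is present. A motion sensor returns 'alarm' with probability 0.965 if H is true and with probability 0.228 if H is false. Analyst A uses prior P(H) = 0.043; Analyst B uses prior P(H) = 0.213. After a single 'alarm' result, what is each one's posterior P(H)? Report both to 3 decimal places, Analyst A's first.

Analyst A: 0.160; Analyst B: 0.534

P('+'|H) = 0.965, P('+'|¬H) = 0.228.
Analyst A: numerator 0.965·0.043 = 0.041495; evidence = 0.041495+0.228·0.957 = 0.25969; posterior = 0.160.
Analyst B: numerator 0.965·0.213 = 0.20554; evidence = 0.20554+0.228·0.787 = 0.38498; posterior = 0.534.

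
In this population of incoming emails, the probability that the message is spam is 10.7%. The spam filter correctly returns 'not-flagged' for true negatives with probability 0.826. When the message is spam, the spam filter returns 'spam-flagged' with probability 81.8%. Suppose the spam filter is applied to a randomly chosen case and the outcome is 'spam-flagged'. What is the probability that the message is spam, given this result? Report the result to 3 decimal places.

Write H for 'the message is spam'. Prior odds H:¬H = 0.107/0.893 = 0.11982. For the 'spam-flagged' outcome, the likelihood ratio is 0.818/0.174 = 4.7011.
Posterior odds = 0.11982 × 4.7011 = 0.56330, so P(H|E) = 0.56330/(1+0.56330) = 0.360.

P(H | E) ≈ 0.360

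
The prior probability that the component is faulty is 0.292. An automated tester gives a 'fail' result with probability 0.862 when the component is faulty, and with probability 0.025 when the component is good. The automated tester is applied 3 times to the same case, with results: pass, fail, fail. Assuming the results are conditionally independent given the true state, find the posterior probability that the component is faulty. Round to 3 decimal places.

Posterior P(H) ≈ 0.986

Let H be the event that the component is faulty; start with P(H) = 0.292. P('fail'|H) = 0.862, P('fail'|¬H) = 0.025.
Update on result 1 ('pass'): P(H) ← 0.138·0.2920 / (0.138·0.2920 + 0.975·0.7080) = 0.040296/0.73060 = 0.0552.
Update on result 2 ('fail'): P(H) ← 0.862·0.0552 / (0.862·0.0552 + 0.025·0.9448) = 0.047544/0.071165 = 0.6681.
Update on result 3 ('fail'): P(H) ← 0.862·0.6681 / (0.862·0.6681 + 0.025·0.3319) = 0.57588/0.58418 = 0.9858.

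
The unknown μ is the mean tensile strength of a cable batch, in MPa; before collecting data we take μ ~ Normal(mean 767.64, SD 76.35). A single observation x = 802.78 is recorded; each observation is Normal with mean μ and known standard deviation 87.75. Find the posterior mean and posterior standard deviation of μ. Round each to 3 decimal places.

With known σ, the Normal prior is conjugate. Weight on the data is w = (n/σ²)/(n/σ² + 1/τ₀²) = 0.00012987/(0.00012987+0.00017155) = 0.43086.
Posterior mean = w·x̄ + (1−w)·μ₀ = 0.43086·802.78 + 0.56914·767.64 = 782.781. Posterior variance = 1/(0.00012987+0.00017155) = 3317.68, so SD = 57.599.

Posterior mean ≈ 782.781; posterior SD ≈ 57.599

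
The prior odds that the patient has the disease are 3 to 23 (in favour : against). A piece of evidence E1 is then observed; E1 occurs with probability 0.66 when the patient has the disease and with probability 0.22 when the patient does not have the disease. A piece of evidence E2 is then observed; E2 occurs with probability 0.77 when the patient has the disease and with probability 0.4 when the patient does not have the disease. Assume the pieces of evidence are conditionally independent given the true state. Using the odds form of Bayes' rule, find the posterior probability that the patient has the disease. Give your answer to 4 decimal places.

Prior odds = 3/23 = 0.13043.
Likelihood ratio for E1 = 0.66/0.22 = 3.0000.
Likelihood ratio for E2 = 0.77/0.4 = 1.9250.
Posterior odds = prior odds × LR₁ × LR₂ = 0.75326.
Posterior probability = odds/(1+odds) = 0.75326/1.7533 = 0.4296.

Posterior probability ≈ 0.4296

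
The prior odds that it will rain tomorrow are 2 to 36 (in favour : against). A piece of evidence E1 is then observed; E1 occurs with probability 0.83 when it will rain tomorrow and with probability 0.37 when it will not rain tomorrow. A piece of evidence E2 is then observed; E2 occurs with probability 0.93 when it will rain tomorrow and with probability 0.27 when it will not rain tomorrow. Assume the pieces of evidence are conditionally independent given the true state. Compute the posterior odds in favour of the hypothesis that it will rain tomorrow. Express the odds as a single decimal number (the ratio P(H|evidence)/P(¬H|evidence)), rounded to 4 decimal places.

Posterior odds ≈ 0.4293

Prior odds = 2/36 = 0.055556.
Likelihood ratio for E1 = 0.83/0.37 = 2.2432.
Likelihood ratio for E2 = 0.93/0.27 = 3.4444.
Posterior odds = prior odds × LR₁ × LR₂ = 0.42926.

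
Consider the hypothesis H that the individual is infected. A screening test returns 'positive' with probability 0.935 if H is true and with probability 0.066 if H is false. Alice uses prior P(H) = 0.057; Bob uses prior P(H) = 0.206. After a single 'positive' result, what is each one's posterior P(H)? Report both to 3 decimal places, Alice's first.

Alice: 0.461; Bob: 0.786

The likelihood ratio for a 'positive' result is 0.935/0.066 = 14.167.
Alice: prior odds 0.057/0.943 = 0.060445; posterior odds 0.85631; posterior probability 0.461.
Bob: prior odds 0.206/0.794 = 0.25945; posterior odds 3.6755; posterior probability 0.786.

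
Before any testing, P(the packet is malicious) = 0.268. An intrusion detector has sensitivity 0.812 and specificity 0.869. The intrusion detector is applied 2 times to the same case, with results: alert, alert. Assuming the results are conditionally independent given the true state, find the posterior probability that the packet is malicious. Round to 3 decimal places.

Posterior P(H) ≈ 0.934

Let H be the event that the packet is malicious; start with P(H) = 0.268. P('alert'|H) = 0.812, P('alert'|¬H) = 0.131.
Update on result 1 ('alert'): P(H) ← 0.812·0.2680 / (0.812·0.2680 + 0.131·0.7320) = 0.21762/0.31351 = 0.6941.
Update on result 2 ('alert'): P(H) ← 0.812·0.6941 / (0.812·0.6941 + 0.131·0.3059) = 0.56364/0.60370 = 0.9336.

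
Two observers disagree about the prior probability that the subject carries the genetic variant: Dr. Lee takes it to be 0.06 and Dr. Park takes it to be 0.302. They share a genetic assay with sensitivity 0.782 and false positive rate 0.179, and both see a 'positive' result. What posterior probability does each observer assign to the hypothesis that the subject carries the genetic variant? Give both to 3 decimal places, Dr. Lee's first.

Dr. Lee: 0.218; Dr. Park: 0.654

P('+'|H) = 0.782, P('+'|¬H) = 0.179.
Dr. Lee: numerator 0.782·0.06 = 0.046920; evidence = 0.046920+0.179·0.94 = 0.21518; posterior = 0.218.
Dr. Park: numerator 0.782·0.302 = 0.23616; evidence = 0.23616+0.179·0.698 = 0.36111; posterior = 0.654.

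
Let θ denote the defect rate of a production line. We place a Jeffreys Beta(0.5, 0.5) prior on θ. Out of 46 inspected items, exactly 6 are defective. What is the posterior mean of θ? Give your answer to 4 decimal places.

Posterior mean ≈ 0.1383

The binomial likelihood is conjugate to the Beta prior: with 6 successes and 40 failures, the posterior is Beta(0.5+6, 0.5+40) = Beta(6.5, 40.5).
Posterior mean = α/(α+β) = 6.5/47 = 0.1383.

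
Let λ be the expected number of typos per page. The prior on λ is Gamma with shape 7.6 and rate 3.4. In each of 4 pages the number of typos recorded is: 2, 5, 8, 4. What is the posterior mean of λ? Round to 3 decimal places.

The Poisson likelihood adds the total count to the shape and the number of exposure periods to the rate. Here ∑xᵢ = 19 and n = 4, so shape 7.6→26.6 and rate 3.4→7.4.
E[λ | data] = 26.6/7.4 = 3.595.

Posterior mean ≈ 3.595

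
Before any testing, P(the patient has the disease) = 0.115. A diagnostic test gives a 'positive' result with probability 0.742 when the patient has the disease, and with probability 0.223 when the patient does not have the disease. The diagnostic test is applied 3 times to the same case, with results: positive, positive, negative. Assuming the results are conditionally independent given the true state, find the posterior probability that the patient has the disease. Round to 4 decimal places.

Posterior P(H) ≈ 0.3233

With H the event that the patient has the disease, the joint likelihood of the observed sequence is P(data|H) = 0.742·0.742·0.258 = 0.14205 and P(data|¬H) = 0.223·0.223·0.777 = 0.038639.
Bayes: P(H|data) = 0.115·0.14205 / (0.115·0.14205 + 0.885·0.038639) = 0.016335/0.050531 = 0.3233.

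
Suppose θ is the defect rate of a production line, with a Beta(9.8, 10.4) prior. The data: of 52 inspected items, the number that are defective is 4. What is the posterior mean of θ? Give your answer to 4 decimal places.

The binomial likelihood is conjugate to the Beta prior: with 4 successes and 48 failures, the posterior is Beta(9.8+4, 10.4+48) = Beta(13.8, 58.4).
E[θ | data] = 13.8/(13.8+58.4) = 0.1911.

Posterior mean ≈ 0.1911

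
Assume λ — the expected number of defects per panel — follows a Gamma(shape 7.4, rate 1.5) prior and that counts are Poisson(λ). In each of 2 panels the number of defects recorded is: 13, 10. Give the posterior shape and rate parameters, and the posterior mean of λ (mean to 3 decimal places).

Total count ∑xᵢ = 23 over n = 2 panels.
Gamma is conjugate to the Poisson likelihood: posterior is Gamma(shape = 7.4+23 = 30.4, rate = 1.5+2 = 3.5).
E[λ | data] = 30.4/3.5 = 8.686.

Posterior: Gamma(shape=30.4, rate=3.5); mean ≈ 8.686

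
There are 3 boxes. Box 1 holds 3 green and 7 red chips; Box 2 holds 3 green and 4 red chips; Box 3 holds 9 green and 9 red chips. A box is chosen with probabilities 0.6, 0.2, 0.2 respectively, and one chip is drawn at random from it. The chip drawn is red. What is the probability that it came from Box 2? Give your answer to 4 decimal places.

Posterior probability ≈ 0.1802

P(red|Box 1) = 0.7; P(red|Box 2) = 0.5714; P(red|Box 3) = 0.5.
Prior × likelihood for each source: 0.6·0.7=0.4200, 0.2·0.5714=0.1143, 0.2·0.5=0.1000. Summing gives P(red) = 0.63429.
P(Box 2 | red) = 0.1143 / 0.63429 = 0.1802.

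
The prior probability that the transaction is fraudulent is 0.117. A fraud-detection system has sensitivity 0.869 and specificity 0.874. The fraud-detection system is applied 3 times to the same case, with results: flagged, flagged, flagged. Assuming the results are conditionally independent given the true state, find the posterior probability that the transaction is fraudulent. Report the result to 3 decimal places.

Let H be the event that the transaction is fraudulent; start with P(H) = 0.117. P('flagged'|H) = 0.869, P('flagged'|¬H) = 0.126.
Update on result 1 ('flagged'): P(H) ← 0.869·0.1170 / (0.869·0.1170 + 0.126·0.8830) = 0.10167/0.21293 = 0.4775.
Update on result 2 ('flagged'): P(H) ← 0.869·0.4775 / (0.869·0.4775 + 0.126·0.5225) = 0.41494/0.48078 = 0.8631.
Update on result 3 ('flagged'): P(H) ← 0.869·0.8631 / (0.869·0.8631 + 0.126·0.1369) = 0.75000/0.76726 = 0.9775.

Posterior P(H) ≈ 0.978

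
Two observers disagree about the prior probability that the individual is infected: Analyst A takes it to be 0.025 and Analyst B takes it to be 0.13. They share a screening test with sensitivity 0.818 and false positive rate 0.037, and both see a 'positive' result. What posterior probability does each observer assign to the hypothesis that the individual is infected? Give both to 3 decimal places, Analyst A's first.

Analyst A: 0.362; Analyst B: 0.768

The likelihood ratio for a 'positive' result is 0.818/0.037 = 22.108.
Analyst A: prior odds 0.025/0.975 = 0.025641; posterior odds 0.56687; posterior probability 0.362.
Analyst B: prior odds 0.13/0.87 = 0.14943; posterior odds 3.3035; posterior probability 0.768.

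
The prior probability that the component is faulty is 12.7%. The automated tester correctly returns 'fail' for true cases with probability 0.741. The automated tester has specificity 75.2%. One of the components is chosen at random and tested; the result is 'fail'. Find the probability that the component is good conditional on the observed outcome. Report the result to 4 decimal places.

P(¬H | E) ≈ 0.6970

Let H be the event that the component is faulty. P(H) = 0.127, so P(¬H) = 0.873. With E the 'fail' result, P(E|H) = 0.741 and P(E|¬H) = 0.248.
P(E) = 0.741·0.127 + 0.248·0.873 = 0.094107 + 0.21650 = 0.31061.
By Bayes' theorem, P(H|E) = 0.094107 / 0.31061 = 0.3030. Hence P(¬H|E) = 1 − 0.3030 = 0.6970.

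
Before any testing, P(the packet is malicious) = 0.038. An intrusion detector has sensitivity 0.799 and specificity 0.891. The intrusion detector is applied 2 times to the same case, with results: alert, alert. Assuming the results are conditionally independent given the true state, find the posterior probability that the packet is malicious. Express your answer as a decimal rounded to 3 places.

Posterior P(H) ≈ 0.680

Let H be the event that the packet is malicious; start with P(H) = 0.038. P('alert'|H) = 0.799, P('alert'|¬H) = 0.109.
Update on result 1 ('alert'): P(H) ← 0.799·0.0380 / (0.799·0.0380 + 0.109·0.9620) = 0.030362/0.13522 = 0.2245.
Update on result 2 ('alert'): P(H) ← 0.799·0.2245 / (0.799·0.2245 + 0.109·0.7755) = 0.17941/0.26393 = 0.6797.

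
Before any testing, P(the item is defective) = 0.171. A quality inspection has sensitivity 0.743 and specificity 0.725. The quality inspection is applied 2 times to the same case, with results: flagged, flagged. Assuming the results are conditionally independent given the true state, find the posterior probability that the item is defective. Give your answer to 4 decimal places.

With H the event that the item is defective, the joint likelihood of the observed sequence is P(data|H) = 0.743·0.743 = 0.55205 and P(data|¬H) = 0.275·0.275 = 0.075625.
Bayes: P(H|data) = 0.171·0.55205 / (0.171·0.55205 + 0.829·0.075625) = 0.094400/0.15709 = 0.6009.

Posterior P(H) ≈ 0.6009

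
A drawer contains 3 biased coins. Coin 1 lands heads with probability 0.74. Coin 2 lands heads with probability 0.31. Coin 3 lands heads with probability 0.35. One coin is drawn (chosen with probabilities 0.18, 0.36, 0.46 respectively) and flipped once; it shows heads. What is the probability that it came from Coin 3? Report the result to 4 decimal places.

Posterior probability ≈ 0.3967

Tabulate prior·likelihood by source: [1] prior 0.18, lik 0.74, product 0.1332; [2] prior 0.36, lik 0.31, product 0.1116; [3] prior 0.46, lik 0.35, product 0.1610.
Normalizing constant = 0.40580; the posterior for Coin 3 is its product over the sum, 0.1610/0.40580 = 0.3967.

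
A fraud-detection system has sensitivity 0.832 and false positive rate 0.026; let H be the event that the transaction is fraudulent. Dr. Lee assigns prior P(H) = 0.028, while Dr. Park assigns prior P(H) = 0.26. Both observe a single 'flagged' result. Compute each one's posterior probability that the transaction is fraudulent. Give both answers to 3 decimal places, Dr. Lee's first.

Dr. Lee: 0.480; Dr. Park: 0.918

The likelihood ratio for a 'flagged' result is 0.832/0.026 = 32.000.
Dr. Lee: prior odds 0.028/0.972 = 0.028807; posterior odds 0.92181; posterior probability 0.480.
Dr. Park: prior odds 0.26/0.74 = 0.35135; posterior odds 11.243; posterior probability 0.918.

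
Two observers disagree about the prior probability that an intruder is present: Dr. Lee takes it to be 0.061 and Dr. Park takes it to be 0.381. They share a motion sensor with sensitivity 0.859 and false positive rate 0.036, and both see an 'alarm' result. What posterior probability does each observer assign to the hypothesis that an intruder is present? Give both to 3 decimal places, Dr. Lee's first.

Dr. Lee: 0.608; Dr. Park: 0.936

P('+'|H) = 0.859, P('+'|¬H) = 0.036.
Dr. Lee: numerator 0.859·0.061 = 0.052399; evidence = 0.052399+0.036·0.939 = 0.086203; posterior = 0.608.
Dr. Park: numerator 0.859·0.381 = 0.32728; evidence = 0.32728+0.036·0.619 = 0.34956; posterior = 0.936.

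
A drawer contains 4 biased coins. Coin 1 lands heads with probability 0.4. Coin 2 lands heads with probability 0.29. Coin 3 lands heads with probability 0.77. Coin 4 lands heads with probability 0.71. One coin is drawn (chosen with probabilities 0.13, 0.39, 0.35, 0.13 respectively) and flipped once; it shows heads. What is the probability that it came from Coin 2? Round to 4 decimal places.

P(heads|C1) = 0.4; P(heads|C2) = 0.29; P(heads|C3) = 0.77; P(heads|C4) = 0.71.
Prior × likelihood for each source: 0.13·0.4=0.05200, 0.39·0.29=0.1131, 0.35·0.77=0.2695, 0.13·0.71=0.09230. Summing gives P(heads) = 0.52690.
P(Coin 2 | heads) = 0.1131 / 0.52690 = 0.2147.

Posterior probability ≈ 0.2147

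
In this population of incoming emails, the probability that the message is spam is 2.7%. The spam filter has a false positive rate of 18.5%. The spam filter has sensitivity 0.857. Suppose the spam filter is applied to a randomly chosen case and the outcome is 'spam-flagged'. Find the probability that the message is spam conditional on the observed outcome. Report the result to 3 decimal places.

Let H be the event that the message is spam. P(H) = 0.027, so P(¬H) = 0.973. With E the 'spam-flagged' result, P(E|H) = 0.857 and P(E|¬H) = 0.185.
P(E) = 0.857·0.027 + 0.185·0.973 = 0.023139 + 0.18000 = 0.20314.
By Bayes' theorem, P(H|E) = 0.023139 / 0.20314 = 0.114.

P(H | E) ≈ 0.114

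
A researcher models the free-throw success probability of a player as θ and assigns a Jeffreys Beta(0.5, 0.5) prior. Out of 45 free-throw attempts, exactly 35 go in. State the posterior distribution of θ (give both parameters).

Posterior: Beta(35.5, 10.5)

Observing 35 successes and 10 failures updates Beta(0.5, 0.5) by adding the success and failure counts to the two shape parameters: α = 0.5+35 = 35.5, β = 0.5+10 = 10.5.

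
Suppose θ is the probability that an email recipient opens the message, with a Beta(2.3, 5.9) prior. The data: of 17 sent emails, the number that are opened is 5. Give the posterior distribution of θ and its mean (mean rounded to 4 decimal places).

The binomial likelihood is conjugate to the Beta prior: with 5 successes and 12 failures, the posterior is Beta(2.3+5, 5.9+12) = Beta(7.3, 17.9).
E[θ | data] = 7.3/(7.3+17.9) = 0.2897.

Posterior: Beta(7.3, 17.9); mean ≈ 0.2897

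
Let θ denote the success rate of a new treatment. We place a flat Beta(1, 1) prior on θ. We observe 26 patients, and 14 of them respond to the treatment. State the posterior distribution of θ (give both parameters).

Observing 14 successes and 12 failures updates Beta(1, 1) by adding the success and failure counts to the two shape parameters: α = 1+14 = 15, β = 1+12 = 13.

Posterior: Beta(15, 13)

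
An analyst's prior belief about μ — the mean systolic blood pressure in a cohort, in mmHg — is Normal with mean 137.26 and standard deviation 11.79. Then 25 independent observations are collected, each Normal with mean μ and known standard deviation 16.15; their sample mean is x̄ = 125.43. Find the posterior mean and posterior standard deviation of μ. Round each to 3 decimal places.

Posterior mean ≈ 126.256; posterior SD ≈ 3.115

With known σ, the Normal prior is conjugate. Weight on the data is w = (n/σ²)/(n/σ² + 1/τ₀²) = 0.0958506/(0.0958506+0.00719403) = 0.93019.
Posterior mean = w·x̄ + (1−w)·μ₀ = 0.93019·125.43 + 0.069815·137.26 = 126.256. Posterior variance = 1/(0.0958506+0.00719403) = 9.70453, so SD = 3.115.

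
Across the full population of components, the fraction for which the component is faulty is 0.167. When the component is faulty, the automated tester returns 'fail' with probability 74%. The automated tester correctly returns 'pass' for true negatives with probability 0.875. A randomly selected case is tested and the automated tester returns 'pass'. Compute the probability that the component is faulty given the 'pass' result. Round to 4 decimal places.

P(H | E) ≈ 0.0562

Let H be the event that the component is faulty. P(H) = 0.167, so P(¬H) = 0.833. With E the 'pass' result, P(E|H) = 0.26 and P(E|¬H) = 0.875.
P(E) = 0.26·0.167 + 0.875·0.833 = 0.043420 + 0.72887 = 0.77229.
By Bayes' theorem, P(H|E) = 0.043420 / 0.77229 = 0.0562.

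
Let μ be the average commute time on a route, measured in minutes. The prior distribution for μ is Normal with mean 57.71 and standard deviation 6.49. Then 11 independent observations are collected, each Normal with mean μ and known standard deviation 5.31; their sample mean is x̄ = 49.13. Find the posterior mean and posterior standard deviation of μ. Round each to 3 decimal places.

Posterior mean ≈ 49.622; posterior SD ≈ 1.554

Prior precision 1/τ₀² = 1/6.49² = 0.0237416; data precision n/σ² = 11/5.31² = 0.390125.
Posterior precision = 0.0237416 + 0.390125 = 0.413867, giving posterior SD = 1/√0.413867 = 1.554.
Posterior mean = (0.0237416·57.71 + 0.390125·49.13) / 0.413867 = 49.622.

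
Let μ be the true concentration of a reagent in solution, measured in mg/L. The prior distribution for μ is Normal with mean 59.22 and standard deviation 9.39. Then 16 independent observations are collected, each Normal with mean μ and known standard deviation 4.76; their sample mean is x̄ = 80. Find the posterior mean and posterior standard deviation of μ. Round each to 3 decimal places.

Prior precision 1/τ₀² = 1/9.39² = 0.0113415; data precision n/σ² = 16/4.76² = 0.706165.
Posterior precision = 0.0113415 + 0.706165 = 0.717506, giving posterior SD = 1/√0.717506 = 1.181.
Posterior mean = (0.0113415·59.22 + 0.706165·80) / 0.717506 = 79.672.

Posterior mean ≈ 79.672; posterior SD ≈ 1.181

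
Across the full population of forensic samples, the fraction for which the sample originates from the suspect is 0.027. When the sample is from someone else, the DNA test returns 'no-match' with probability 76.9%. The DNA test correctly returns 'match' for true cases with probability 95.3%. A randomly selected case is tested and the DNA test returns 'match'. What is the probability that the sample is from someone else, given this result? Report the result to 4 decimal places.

P(¬H | E) ≈ 0.8973

Let H be the event that the sample originates from the suspect. P(H) = 0.027, so P(¬H) = 0.973. With E the 'match' result, P(E|H) = 0.953 and P(E|¬H) = 0.231.
P(E) = 0.953·0.027 + 0.231·0.973 = 0.025731 + 0.22476 = 0.25049.
By Bayes' theorem, P(H|E) = 0.025731 / 0.25049 = 0.1027. Hence P(¬H|E) = 1 − 0.1027 = 0.8973.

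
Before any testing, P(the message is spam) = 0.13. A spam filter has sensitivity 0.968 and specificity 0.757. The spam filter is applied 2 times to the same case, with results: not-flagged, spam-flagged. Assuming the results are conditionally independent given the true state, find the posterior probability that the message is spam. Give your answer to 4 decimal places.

Let H be the event that the message is spam; start with P(H) = 0.13. P('spam-flagged'|H) = 0.968, P('spam-flagged'|¬H) = 0.243.
Update on result 1 ('not-flagged'): P(H) ← 0.032·0.1300 / (0.032·0.1300 + 0.757·0.8700) = 0.0041600/0.66275 = 0.0063.
Update on result 2 ('spam-flagged'): P(H) ← 0.968·0.0063 / (0.968·0.0063 + 0.243·0.9937) = 0.0060760/0.24755 = 0.0245.

Posterior P(H) ≈ 0.0245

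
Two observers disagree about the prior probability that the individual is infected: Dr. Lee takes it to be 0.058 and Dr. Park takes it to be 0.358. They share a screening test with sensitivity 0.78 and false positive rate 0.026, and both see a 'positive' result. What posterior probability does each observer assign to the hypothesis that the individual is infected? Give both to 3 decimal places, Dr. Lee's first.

The likelihood ratio for a 'positive' result is 0.78/0.026 = 30.000.
Dr. Lee: prior odds 0.058/0.942 = 0.061571; posterior odds 1.8471; posterior probability 0.649.
Dr. Park: prior odds 0.358/0.642 = 0.55763; posterior odds 16.729; posterior probability 0.944.

Dr. Lee: 0.649; Dr. Park: 0.944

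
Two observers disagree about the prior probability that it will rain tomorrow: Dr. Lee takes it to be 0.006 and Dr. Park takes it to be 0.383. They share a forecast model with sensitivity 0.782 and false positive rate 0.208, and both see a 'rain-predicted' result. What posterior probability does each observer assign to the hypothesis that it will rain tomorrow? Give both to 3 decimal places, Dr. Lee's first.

The likelihood ratio for a 'rain-predicted' result is 0.782/0.208 = 3.7596.
Dr. Lee: prior odds 0.006/0.994 = 0.0060362; posterior odds 0.022694; posterior probability 0.022.
Dr. Park: prior odds 0.383/0.617 = 0.62075; posterior odds 2.3338; posterior probability 0.700.

Dr. Lee: 0.022; Dr. Park: 0.700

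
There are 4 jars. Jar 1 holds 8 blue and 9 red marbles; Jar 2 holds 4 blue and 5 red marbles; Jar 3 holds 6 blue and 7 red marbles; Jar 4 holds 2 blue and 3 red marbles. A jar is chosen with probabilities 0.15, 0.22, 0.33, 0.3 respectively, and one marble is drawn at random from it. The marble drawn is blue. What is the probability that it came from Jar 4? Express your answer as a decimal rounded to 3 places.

P(blue|Jar 1) = 0.4706; P(blue|Jar 2) = 0.4444; P(blue|Jar 3) = 0.4615; P(blue|Jar 4) = 0.4.
Prior × likelihood for each source: 0.15·0.4706=0.07059, 0.22·0.4444=0.09778, 0.33·0.4615=0.1523, 0.3·0.4=0.1200. Summing gives P(blue) = 0.44067.
P(Jar 4 | blue) = 0.1200 / 0.44067 = 0.272.

Posterior probability ≈ 0.272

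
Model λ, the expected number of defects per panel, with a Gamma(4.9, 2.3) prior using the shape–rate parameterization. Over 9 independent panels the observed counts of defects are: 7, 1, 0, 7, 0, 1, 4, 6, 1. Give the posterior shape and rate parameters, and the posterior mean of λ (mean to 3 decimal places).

Posterior: Gamma(shape=31.9, rate=11.3); mean ≈ 2.823

The Poisson likelihood adds the total count to the shape and the number of exposure periods to the rate. Here ∑xᵢ = 27 and n = 9, so shape 4.9→31.9 and rate 2.3→11.3.
Posterior mean = shape/rate = 31.9/11.3 = 2.823.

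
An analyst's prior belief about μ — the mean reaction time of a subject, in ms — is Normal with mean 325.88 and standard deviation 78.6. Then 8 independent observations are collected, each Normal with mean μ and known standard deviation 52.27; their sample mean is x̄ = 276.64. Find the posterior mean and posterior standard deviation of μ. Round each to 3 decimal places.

Posterior mean ≈ 279.219; posterior SD ≈ 17.990

Prior precision 1/τ₀² = 1/78.6² = 0.00016187; data precision n/σ² = 8/52.27² = 0.00292809.
Posterior precision = 0.00016187 + 0.00292809 = 0.00308996, giving posterior SD = 1/√0.00308996 = 17.990.
Posterior mean = (0.00016187·325.88 + 0.00292809·276.64) / 0.00308996 = 279.219.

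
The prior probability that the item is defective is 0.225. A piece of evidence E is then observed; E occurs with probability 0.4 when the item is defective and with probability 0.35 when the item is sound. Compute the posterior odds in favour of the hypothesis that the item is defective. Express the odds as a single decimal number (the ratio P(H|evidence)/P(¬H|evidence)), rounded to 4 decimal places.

Prior odds = 0.225/(1−0.225) = 0.29032.
Likelihood ratio for E = 0.4/0.35 = 1.1429.
Posterior odds = prior odds × LR = 0.33180.

Posterior odds ≈ 0.3318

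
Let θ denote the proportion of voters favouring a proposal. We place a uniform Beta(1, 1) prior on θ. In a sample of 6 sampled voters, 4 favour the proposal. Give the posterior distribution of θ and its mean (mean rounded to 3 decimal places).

Posterior: Beta(5, 3); mean ≈ 0.625

Observing 4 successes and 2 failures updates Beta(1, 1) by adding the success and failure counts to the two shape parameters: α = 1+4 = 5, β = 1+2 = 3.
E[θ | data] = 5/(5+3) = 0.625.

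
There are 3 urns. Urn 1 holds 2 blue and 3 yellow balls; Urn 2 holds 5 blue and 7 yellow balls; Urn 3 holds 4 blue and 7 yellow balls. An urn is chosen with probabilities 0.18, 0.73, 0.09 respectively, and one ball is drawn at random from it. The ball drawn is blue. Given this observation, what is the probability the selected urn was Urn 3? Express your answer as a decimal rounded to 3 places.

Tabulate prior·likelihood by source: [1] prior 0.18, lik 0.4, product 0.07200; [2] prior 0.73, lik 0.4167, product 0.3042; [3] prior 0.09, lik 0.3636, product 0.03273.
Normalizing constant = 0.40889; the posterior for Urn 3 is its product over the sum, 0.03273/0.40889 = 0.080.

Posterior probability ≈ 0.080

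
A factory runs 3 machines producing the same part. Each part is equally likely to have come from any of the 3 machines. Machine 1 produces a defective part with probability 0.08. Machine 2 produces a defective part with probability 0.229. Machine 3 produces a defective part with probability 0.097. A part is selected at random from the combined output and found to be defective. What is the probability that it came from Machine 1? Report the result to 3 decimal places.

Posterior probability ≈ 0.197

Tabulate prior·likelihood by source: [1] prior 0.333333, lik 0.08, product 0.02667; [2] prior 0.333333, lik 0.229, product 0.07633; [3] prior 0.333333, lik 0.097, product 0.03233.
Normalizing constant = 0.13533; the posterior for Machine 1 is its product over the sum, 0.02667/0.13533 = 0.197.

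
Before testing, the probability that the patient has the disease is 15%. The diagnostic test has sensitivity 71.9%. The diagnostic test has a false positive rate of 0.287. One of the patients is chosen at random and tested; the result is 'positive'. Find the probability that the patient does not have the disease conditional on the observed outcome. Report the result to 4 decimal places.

Let H be the event that the patient has the disease. P(H) = 0.15, so P(¬H) = 0.85. With E the 'positive' result, P(E|H) = 0.719 and P(E|¬H) = 0.287.
P(E) = 0.719·0.15 + 0.287·0.85 = 0.10785 + 0.24395 = 0.35180.
By Bayes' theorem, P(H|E) = 0.10785 / 0.35180 = 0.3066. Hence P(¬H|E) = 1 − 0.3066 = 0.6934.

P(¬H | E) ≈ 0.6934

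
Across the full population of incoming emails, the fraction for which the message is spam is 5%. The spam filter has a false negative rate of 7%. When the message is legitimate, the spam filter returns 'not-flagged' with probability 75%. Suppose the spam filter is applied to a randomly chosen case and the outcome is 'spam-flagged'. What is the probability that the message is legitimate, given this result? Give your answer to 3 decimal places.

Let H be the event that the message is spam. P(H) = 0.05, so P(¬H) = 0.95. With E the 'spam-flagged' result, P(E|H) = 0.93 and P(E|¬H) = 0.25.
P(E) = 0.93·0.05 + 0.25·0.95 = 0.046500 + 0.23750 = 0.28400.
By Bayes' theorem, P(H|E) = 0.046500 / 0.28400 = 0.164. Hence P(¬H|E) = 1 − 0.164 = 0.836.

P(¬H | E) ≈ 0.836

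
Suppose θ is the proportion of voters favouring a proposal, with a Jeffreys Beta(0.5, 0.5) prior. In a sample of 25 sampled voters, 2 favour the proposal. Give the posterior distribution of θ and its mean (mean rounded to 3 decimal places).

Observing 2 successes and 23 failures updates Beta(0.5, 0.5) by adding the success and failure counts to the two shape parameters: α = 0.5+2 = 2.5, β = 0.5+23 = 23.5.
Posterior mean = α/(α+β) = 2.5/26 = 0.096.

Posterior: Beta(2.5, 23.5); mean ≈ 0.096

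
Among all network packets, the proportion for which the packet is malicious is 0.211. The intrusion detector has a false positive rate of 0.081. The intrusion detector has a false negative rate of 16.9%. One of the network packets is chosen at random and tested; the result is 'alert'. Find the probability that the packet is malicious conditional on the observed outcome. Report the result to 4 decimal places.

Let H be the event that the packet is malicious. P(H) = 0.211, so P(¬H) = 0.789. With E the 'alert' result, P(E|H) = 0.831 and P(E|¬H) = 0.081.
P(E) = 0.831·0.211 + 0.081·0.789 = 0.17534 + 0.063909 = 0.23925.
By Bayes' theorem, P(H|E) = 0.17534 / 0.23925 = 0.7329.

P(H | E) ≈ 0.7329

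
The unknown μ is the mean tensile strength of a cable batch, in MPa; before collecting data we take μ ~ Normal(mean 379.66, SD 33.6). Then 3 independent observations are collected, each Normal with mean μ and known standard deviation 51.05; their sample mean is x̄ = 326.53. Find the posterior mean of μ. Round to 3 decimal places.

Posterior mean ≈ 349.634

Prior precision 1/τ₀² = 1/33.6² = 0.00088577; data precision n/σ² = 3/51.05² = 0.00115114.
Posterior precision = 0.00088577 + 0.00115114 = 0.00203692.
Posterior mean = (0.00088577·379.66 + 0.00115114·326.53) / 0.00203692 = 349.634.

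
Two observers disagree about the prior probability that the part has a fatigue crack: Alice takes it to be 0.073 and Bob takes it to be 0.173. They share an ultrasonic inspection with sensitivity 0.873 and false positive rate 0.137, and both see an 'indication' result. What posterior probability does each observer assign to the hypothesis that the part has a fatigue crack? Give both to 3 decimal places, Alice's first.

The likelihood ratio for an 'indication' result is 0.873/0.137 = 6.3723.
Alice: prior odds 0.073/0.927 = 0.078749; posterior odds 0.50181; posterior probability 0.334.
Bob: prior odds 0.173/0.827 = 0.20919; posterior odds 1.3330; posterior probability 0.571.

Alice: 0.334; Bob: 0.571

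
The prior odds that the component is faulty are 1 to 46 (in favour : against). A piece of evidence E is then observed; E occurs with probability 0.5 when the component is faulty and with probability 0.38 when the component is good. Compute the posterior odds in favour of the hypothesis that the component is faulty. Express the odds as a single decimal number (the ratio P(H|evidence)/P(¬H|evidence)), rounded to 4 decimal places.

Posterior odds ≈ 0.0286

Prior odds = 1/46 = 0.021739.
Likelihood ratio for E = 0.5/0.38 = 1.3158.
Posterior odds = prior odds × LR = 0.028604.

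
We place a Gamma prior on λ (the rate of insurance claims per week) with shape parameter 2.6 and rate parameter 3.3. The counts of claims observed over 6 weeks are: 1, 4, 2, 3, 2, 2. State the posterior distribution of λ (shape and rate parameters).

Posterior: Gamma(shape=16.6, rate=9.3)

Total count ∑xᵢ = 14 over n = 6 weeks.
Gamma is conjugate to the Poisson likelihood: posterior is Gamma(shape = 2.6+14 = 16.6, rate = 3.3+6 = 9.3).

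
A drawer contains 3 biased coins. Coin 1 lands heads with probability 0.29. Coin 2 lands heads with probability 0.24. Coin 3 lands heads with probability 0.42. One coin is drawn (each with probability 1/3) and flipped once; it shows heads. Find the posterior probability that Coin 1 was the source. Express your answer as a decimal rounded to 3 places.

Posterior probability ≈ 0.305

P(heads|C1) = 0.29; P(heads|C2) = 0.24; P(heads|C3) = 0.42.
Prior × likelihood for each source: 0.333333·0.29=0.09667, 0.333333·0.24=0.08000, 0.333333·0.42=0.1400. Summing gives P(heads) = 0.31667.
P(Coin 1 | heads) = 0.09667 / 0.31667 = 0.305.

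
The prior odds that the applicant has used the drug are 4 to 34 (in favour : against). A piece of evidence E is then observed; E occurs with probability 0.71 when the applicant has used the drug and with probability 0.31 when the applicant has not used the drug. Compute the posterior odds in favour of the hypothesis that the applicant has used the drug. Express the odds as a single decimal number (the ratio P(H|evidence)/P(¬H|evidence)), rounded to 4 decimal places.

Posterior odds ≈ 0.2694

Prior odds = 4/34 = 0.11765.
Likelihood ratio for E = 0.71/0.31 = 2.2903.
Posterior odds = prior odds × LR = 0.26945.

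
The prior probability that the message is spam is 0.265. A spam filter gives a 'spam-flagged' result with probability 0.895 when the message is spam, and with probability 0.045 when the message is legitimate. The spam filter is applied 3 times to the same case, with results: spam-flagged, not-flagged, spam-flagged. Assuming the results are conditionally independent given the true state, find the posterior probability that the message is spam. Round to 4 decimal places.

Posterior P(H) ≈ 0.9401

Let H be the event that the message is spam; start with P(H) = 0.265. P('spam-flagged'|H) = 0.895, P('spam-flagged'|¬H) = 0.045.
Update on result 1 ('spam-flagged'): P(H) ← 0.895·0.2650 / (0.895·0.2650 + 0.045·0.7350) = 0.23718/0.27025 = 0.8776.
Update on result 2 ('not-flagged'): P(H) ← 0.105·0.8776 / (0.105·0.8776 + 0.955·0.1224) = 0.092149/0.20903 = 0.4408.
Update on result 3 ('spam-flagged'): P(H) ← 0.895·0.4408 / (0.895·0.4408 + 0.045·0.5592) = 0.39456/0.41972 = 0.9401.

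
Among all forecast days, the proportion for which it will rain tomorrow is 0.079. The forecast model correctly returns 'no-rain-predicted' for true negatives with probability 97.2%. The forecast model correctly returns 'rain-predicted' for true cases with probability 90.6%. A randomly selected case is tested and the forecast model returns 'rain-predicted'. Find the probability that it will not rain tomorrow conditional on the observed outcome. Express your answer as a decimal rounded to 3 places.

Write H for 'it will rain tomorrow'. Prior odds H:¬H = 0.079/0.921 = 0.085776. For the 'rain-predicted' outcome, the likelihood ratio is 0.906/0.028 = 32.357.
Posterior odds = 0.085776 × 32.357 = 2.7755, so P(H|E) = 2.7755/(1+2.7755) = 0.735. Then P(¬H|E) = 1 − 0.735 = 0.265.

P(¬H | E) ≈ 0.265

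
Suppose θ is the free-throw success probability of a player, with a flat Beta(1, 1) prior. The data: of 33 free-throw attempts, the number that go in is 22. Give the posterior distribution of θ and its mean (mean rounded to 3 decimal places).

Observing 22 successes and 11 failures updates Beta(1, 1) by adding the success and failure counts to the two shape parameters: α = 1+22 = 23, β = 1+11 = 12.
Posterior mean = α/(α+β) = 23/35 = 0.657.

Posterior: Beta(23, 12); mean ≈ 0.657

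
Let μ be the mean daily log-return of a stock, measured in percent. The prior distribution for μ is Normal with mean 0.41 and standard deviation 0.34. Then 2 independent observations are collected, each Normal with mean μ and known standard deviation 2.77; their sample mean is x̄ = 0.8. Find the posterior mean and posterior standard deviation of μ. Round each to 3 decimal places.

Posterior mean ≈ 0.421; posterior SD ≈ 0.335

Prior precision 1/τ₀² = 1/0.34² = 8.65052; data precision n/σ² = 2/2.77² = 0.260658.
Posterior precision = 8.65052 + 0.260658 = 8.91118, giving posterior SD = 1/√8.91118 = 0.335.
Posterior mean = (8.65052·0.41 + 0.260658·0.8) / 8.91118 = 0.421.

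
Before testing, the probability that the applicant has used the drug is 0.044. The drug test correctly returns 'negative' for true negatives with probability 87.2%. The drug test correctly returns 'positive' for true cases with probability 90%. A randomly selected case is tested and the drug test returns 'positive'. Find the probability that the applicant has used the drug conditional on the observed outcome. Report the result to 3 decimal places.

Let H be the event that the applicant has used the drug. P(H) = 0.044, so P(¬H) = 0.956. With E the 'positive' result, P(E|H) = 0.9 and P(E|¬H) = 0.128.
P(E) = 0.9·0.044 + 0.128·0.956 = 0.039600 + 0.12237 = 0.16197.
By Bayes' theorem, P(H|E) = 0.039600 / 0.16197 = 0.244.

P(H | E) ≈ 0.244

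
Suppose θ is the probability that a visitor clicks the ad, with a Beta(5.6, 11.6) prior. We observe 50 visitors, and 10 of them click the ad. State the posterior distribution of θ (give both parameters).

The binomial likelihood is conjugate to the Beta prior: with 10 successes and 40 failures, the posterior is Beta(5.6+10, 11.6+40) = Beta(15.6, 51.6).

Posterior: Beta(15.6, 51.6)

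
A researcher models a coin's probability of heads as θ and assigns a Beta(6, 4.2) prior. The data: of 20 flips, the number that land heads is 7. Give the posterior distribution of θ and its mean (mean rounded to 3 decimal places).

Posterior: Beta(13, 17.2); mean ≈ 0.430

Observing 7 successes and 13 failures updates Beta(6, 4.2) by adding the success and failure counts to the two shape parameters: α = 6+7 = 13, β = 4.2+13 = 17.2.
Posterior mean = α/(α+β) = 13/30.2 = 0.430.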